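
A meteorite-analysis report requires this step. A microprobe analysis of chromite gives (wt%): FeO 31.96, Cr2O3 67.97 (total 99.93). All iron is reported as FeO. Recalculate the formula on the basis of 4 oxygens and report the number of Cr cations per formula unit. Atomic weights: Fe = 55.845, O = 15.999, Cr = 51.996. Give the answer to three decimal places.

2.003 Cr apfu

FeO (M=71.844): mol = 0.44485; Fe = 0.44485, O = 0.44485.
Cr2O3 (M=151.989): mol = 0.44720; Cr = 0.89440, O = 1.34160.
ΣO = 1.78645; factor = 4/ΣO = 2.23908.
Cr apfu = 0.89440 × 2.23908 = 2.003.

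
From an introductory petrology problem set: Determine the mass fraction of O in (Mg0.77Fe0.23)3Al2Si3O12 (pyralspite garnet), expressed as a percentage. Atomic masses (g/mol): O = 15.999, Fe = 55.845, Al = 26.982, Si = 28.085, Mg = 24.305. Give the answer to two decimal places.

Formula mass = 2.31*24.305 + 0.69*55.845 + 2*26.982 + 3*28.085 + 12*15.999 = 424.885 g/mol, of which 191.988 g is O.
So O makes up 191.988/424.885 = 0.4519 of the mass, i.e. 45.19%.

45.19 weight percent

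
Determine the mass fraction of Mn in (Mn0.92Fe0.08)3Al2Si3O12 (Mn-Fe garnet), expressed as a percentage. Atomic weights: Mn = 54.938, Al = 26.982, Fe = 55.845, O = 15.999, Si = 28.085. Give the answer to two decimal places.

30.62 mass %

Molar mass of (Mn0.92Fe0.08)3Al2Si3O12: 2.76*54.938 + 0.24*55.845 + 2*26.982 + 3*28.085 + 12*15.999 = 495.239 g/mol.
Mass of Mn per formula unit: 2.76 × 54.938 = 151.629 g.
Weight fraction Mn = 151.629 / 495.239 = 0.3062.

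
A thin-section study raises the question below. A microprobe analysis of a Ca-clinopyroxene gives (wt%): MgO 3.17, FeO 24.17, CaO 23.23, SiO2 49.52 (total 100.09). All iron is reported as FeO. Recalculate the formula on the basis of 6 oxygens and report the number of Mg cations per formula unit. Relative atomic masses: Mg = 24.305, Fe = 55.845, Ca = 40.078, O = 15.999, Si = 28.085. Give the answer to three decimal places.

0.190 Mg apfu

MgO (M=40.304): mol = 0.07865; Mg = 0.07865, O = 0.07865.
FeO (M=71.844): mol = 0.33642; Fe = 0.33642, O = 0.33642.
CaO (M=56.077): mol = 0.41425; Ca = 0.41425, O = 0.41425.
SiO2 (M=60.083): mol = 0.82419; Si = 0.82419, O = 1.64838.
ΣO = 2.47770; factor = 6/ΣO = 2.42160.
Mg apfu = 0.07865 × 2.42160 = 0.190.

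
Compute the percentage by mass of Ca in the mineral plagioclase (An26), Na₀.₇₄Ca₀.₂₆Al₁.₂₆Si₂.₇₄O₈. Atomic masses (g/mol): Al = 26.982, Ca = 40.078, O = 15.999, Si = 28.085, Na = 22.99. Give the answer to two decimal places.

M(Na₀.₇₄Ca₀.₂₆Al₁.₂₆Si₂.₇₄O₈) = 266.375 g/mol.
Ca contributes 0.26 × 40.078 = 10.420 g per mole.
10.420/266.375 = 0.0391 → 3.91%.

3.91 wt%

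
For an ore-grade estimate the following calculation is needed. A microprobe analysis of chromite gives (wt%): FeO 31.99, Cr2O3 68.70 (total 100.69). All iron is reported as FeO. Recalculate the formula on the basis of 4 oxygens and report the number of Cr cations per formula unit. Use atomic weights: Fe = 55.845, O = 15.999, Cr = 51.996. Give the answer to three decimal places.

FeO (M=71.844): mol = 0.44527; Fe = 0.44527, O = 0.44527.
Cr2O3 (M=151.989): mol = 0.45201; Cr = 0.90402, O = 1.35603.
ΣO = 1.80130; factor = 4/ΣO = 2.22062.
Cr apfu = 0.90402 × 2.22062 = 2.007.

2.007 Cr apfu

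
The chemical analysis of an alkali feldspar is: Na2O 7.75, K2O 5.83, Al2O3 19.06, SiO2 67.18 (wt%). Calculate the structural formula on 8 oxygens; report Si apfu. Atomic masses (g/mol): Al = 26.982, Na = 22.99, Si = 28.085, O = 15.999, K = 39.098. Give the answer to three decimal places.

2.998 Si apfu

7.75 wt% Na2O ÷ 61.979 g/mol = 0.12504 mol, giving 0.25008 Na and 0.12504 O.
5.83 wt% K2O ÷ 94.195 g/mol = 0.06189 mol, giving 0.12378 K and 0.06189 O.
19.06 wt% Al2O3 ÷ 101.961 g/mol = 0.18693 mol, giving 0.37386 Al and 0.56079 O.
67.18 wt% SiO2 ÷ 60.083 g/mol = 1.11812 mol, giving 1.11812 Si and 2.23624 O.
Oxygen sums to 2.98396; scaling by 8/2.98396 = 2.68100 puts the formula on 8 O.
Si: 1.11812 × 2.68100 = 2.998 atoms per formula unit.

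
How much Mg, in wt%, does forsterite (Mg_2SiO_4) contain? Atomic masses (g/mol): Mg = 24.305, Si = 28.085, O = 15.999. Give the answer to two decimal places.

34.55 wt%

Molar mass of Mg_2SiO_4: 2*24.305 + 1*28.085 + 4*15.999 = 140.691 g/mol.
Mass of Mg per formula unit: 2 × 24.305 = 48.610 g.
Weight fraction Mg = 48.610 / 140.691 = 0.3455.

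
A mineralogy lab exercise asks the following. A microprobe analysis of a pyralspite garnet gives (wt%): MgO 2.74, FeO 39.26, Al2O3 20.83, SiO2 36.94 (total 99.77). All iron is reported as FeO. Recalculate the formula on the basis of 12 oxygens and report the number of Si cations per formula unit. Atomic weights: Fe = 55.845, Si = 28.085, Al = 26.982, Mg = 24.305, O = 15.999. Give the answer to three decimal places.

MgO: 2.74/40.304 = 0.06798 mol → 0.06798 mol Mg, 0.06798 mol O.
FeO: 39.26/71.844 = 0.54646 mol → 0.54646 mol Fe, 0.54646 mol O.
Al2O3: 20.83/101.961 = 0.20429 mol → 0.40858 mol Al, 0.61287 mol O.
SiO2: 36.94/60.083 = 0.61482 mol → 0.61482 mol Si, 1.22964 mol O.
Total oxygen = 2.45695 mol. Normalization factor = 12/2.45695 = 4.88410.
Si per 12 O = 0.61482 × 4.88410 = 3.003.

3.003 Si apfu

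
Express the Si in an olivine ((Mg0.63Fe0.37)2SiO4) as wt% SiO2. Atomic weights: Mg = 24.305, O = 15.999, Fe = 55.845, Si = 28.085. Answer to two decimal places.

M((Mg0.63Fe0.37)2SiO4) = 164.031 g/mol; M(SiO2) = 60.083 g/mol.
Moles SiO2 per formula unit = 1 Si ÷ 1 = 1.0000.
SiO2 fraction = (1.0000 × 60.083) / 164.031 = 60.083/164.031 = 0.3663.

36.63 wt%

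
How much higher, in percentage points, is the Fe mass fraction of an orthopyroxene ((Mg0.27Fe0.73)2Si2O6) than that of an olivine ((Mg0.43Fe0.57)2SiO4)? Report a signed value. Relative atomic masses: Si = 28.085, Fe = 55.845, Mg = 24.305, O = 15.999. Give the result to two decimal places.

-3.01 percentage points

Fe in (Mg0.27Fe0.73)2Si2O6: molar mass 246.822 g/mol; 1.46×55.845 = 81.534 g → 33.03 wt%.
Fe in (Mg0.43Fe0.57)2SiO4: molar mass 176.647 g/mol; 1.14×55.845 = 63.663 g → 36.04 wt%.
Difference = 33.03 − 36.04 = -3.01 percentage points.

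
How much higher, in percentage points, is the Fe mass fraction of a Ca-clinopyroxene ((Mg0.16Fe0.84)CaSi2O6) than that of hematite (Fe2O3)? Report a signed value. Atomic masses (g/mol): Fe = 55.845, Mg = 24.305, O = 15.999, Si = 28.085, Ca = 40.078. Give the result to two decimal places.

M((Mg0.16Fe0.84)CaSi2O6) = 243.041 g/mol, so wt% Fe = 46.910/243.041 × 100 = 19.30%.
M(Fe2O3) = 159.687 g/mol, so wt% Fe = 111.690/159.687 × 100 = 69.94%.
19.30 − 69.94 = -50.64 pp.

-50.64 percentage points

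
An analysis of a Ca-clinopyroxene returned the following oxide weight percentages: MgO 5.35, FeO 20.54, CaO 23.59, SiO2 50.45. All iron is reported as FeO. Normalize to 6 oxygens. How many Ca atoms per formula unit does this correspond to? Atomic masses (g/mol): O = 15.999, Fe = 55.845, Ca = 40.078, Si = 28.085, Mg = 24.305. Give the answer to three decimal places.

1.002 Ca apfu

MgO: 5.35/40.304 = 0.13274 mol → 0.13274 mol Mg, 0.13274 mol O.
FeO: 20.54/71.844 = 0.28590 mol → 0.28590 mol Fe, 0.28590 mol O.
CaO: 23.59/56.077 = 0.42067 mol → 0.42067 mol Ca, 0.42067 mol O.
SiO2: 50.45/60.083 = 0.83967 mol → 0.83967 mol Si, 1.67934 mol O.
Total oxygen = 2.51865 mol. Normalization factor = 6/2.51865 = 2.38223.
Ca per 6 O = 0.42067 × 2.38223 = 1.002.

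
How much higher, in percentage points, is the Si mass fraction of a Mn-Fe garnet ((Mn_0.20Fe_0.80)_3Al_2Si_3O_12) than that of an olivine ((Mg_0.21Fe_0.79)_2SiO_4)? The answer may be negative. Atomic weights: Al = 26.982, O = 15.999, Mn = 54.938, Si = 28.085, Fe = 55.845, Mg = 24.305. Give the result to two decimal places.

First mineral: 84.255 g Si in 497.198 g formula = 16.95 wt% Si.
Second mineral: 28.085 g Si in 190.524 g formula = 14.74 wt% Si.
16.95% − 14.74% gives a difference of 2.21 percentage points.

2.21 percentage points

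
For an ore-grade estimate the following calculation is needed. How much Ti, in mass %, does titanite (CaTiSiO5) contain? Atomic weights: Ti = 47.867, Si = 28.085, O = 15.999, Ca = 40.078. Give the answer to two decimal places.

Molar mass of CaTiSiO5: 1×40.078 + 1×47.867 + 1×28.085 + 5×15.999 = 196.025 g/mol.
Mass of Ti per formula unit: 1 × 47.867 = 47.867 g.
Weight fraction Ti = 47.867 / 196.025 = 0.2442.

24.42 mass %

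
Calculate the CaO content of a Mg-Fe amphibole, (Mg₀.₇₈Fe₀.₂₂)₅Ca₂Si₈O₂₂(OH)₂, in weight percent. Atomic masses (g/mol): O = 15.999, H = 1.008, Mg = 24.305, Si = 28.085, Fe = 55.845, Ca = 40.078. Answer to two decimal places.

13.24 wt%

Molar mass of (Mg₀.₇₈Fe₀.₂₂)₅Ca₂Si₈O₂₂(OH)₂ = 3.90·24.305 + 1.10·55.845 + 2·40.078 + 8·28.085 + 24·15.999 + 2·1.008 = 847.047 g/mol.
Each formula unit contains 2 Ca, equivalent to 2/1 = 2.0000 mol CaO.
M(CaO) = 1×40.078 + 1×15.999 = 56.077 g/mol.
Mass of CaO per formula unit = 2.0000 × 56.077 = 112.154 g.
CaO wt% = 112.154 / 847.047 × 100 = 13.24%.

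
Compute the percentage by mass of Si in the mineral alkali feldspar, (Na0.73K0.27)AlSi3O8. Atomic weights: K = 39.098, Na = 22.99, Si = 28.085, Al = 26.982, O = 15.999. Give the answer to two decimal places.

31.61 weight percent

Formula mass = 0.73×22.99 + 0.27×39.098 + 1×26.982 + 3×28.085 + 8×15.999 = 266.568 g/mol, of which 84.255 g is Si.
So Si makes up 84.255/266.568 = 0.3161 of the mass, i.e. 31.61%.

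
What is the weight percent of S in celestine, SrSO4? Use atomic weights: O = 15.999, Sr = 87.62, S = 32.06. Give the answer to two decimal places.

17.45 mass %

M(SrSO4) = 183.676 g/mol.
S contributes 1 × 32.06 = 32.060 g per mole.
32.060/183.676 = 0.1745 → 17.45%.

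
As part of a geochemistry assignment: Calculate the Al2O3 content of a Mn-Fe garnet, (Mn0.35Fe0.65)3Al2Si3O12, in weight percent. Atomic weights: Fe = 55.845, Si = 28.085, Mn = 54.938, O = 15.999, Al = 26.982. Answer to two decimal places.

20.52 wt%

M((Mn0.35Fe0.65)3Al2Si3O12) = 496.790 g/mol; M(Al2O3) = 101.961 g/mol.
Moles Al2O3 per formula unit = 2 Al ÷ 2 = 1.0000.
Al2O3 fraction = (1.0000 × 101.961) / 496.790 = 101.961/496.790 = 0.2052.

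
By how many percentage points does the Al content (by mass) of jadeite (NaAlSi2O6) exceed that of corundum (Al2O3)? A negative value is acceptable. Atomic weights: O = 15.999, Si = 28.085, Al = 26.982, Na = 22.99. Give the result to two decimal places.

-39.58 percentage points

First mineral: 26.982 g Al in 202.136 g formula = 13.35 wt% Al.
Second mineral: 53.964 g Al in 101.961 g formula = 52.93 wt% Al.
13.35% − 52.93% gives a difference of -39.58 percentage points.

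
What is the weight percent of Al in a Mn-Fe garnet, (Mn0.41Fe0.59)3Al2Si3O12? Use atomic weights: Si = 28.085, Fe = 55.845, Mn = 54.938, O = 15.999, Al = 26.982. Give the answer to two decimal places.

10.87 weight percent

M((Mn0.41Fe0.59)3Al2Si3O12) = 496.626 g/mol.
Al contributes 2 × 26.982 = 53.964 g per mole.
53.964/496.626 = 0.1087 → 10.87%.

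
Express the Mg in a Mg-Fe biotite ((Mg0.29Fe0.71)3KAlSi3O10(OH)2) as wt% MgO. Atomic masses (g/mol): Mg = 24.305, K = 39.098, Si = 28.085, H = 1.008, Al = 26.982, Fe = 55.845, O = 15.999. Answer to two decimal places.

M((Mg0.29Fe0.71)3KAlSi3O10(OH)2) = 484.434 g/mol; M(MgO) = 40.304 g/mol.
Moles MgO per formula unit = 0.87 Mg ÷ 1 = 0.8700.
MgO fraction = (0.8700 × 40.304) / 484.434 = 35.064/484.434 = 0.0724.

7.24 wt%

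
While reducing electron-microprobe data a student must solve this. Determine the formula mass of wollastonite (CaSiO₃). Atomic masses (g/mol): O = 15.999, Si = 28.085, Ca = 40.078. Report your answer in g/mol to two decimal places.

116.16 g/mol

Ca: 1 × 40.078 = 40.0780
Si: 1 × 28.085 = 28.0850
O: 3 × 15.999 = 47.9970
Summing the contributions gives the formula mass.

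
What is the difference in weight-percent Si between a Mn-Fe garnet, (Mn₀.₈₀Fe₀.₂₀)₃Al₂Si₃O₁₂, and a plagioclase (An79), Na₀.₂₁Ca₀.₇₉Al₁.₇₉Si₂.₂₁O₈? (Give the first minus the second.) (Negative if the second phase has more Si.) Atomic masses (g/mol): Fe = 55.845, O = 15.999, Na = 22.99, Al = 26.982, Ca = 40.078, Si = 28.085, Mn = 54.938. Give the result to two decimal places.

Si in (Mn₀.₈₀Fe₀.₂₀)₃Al₂Si₃O₁₂: molar mass 495.565 g/mol; 3×28.085 = 84.255 g → 17.00 wt%.
Si in Na₀.₂₁Ca₀.₇₉Al₁.₇₉Si₂.₂₁O₈: molar mass 274.847 g/mol; 2.21×28.085 = 62.068 g → 22.58 wt%.
Difference = 17.00 − 22.58 = -5.58 percentage points.

-5.58 percentage points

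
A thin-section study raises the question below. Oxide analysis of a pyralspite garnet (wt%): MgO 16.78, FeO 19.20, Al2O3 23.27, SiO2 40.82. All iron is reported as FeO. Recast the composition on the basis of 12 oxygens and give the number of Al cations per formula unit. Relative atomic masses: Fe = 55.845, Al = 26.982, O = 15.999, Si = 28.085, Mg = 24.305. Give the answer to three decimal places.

2.009 Al apfu

MgO: 16.78/40.304 = 0.41634 mol → 0.41634 mol Mg, 0.41634 mol O.
FeO: 19.20/71.844 = 0.26725 mol → 0.26725 mol Fe, 0.26725 mol O.
Al2O3: 23.27/101.961 = 0.22822 mol → 0.45644 mol Al, 0.68466 mol O.
SiO2: 40.82/60.083 = 0.67939 mol → 0.67939 mol Si, 1.35878 mol O.
Total oxygen = 2.72703 mol. Normalization factor = 12/2.72703 = 4.40039.
Al per 12 O = 0.45644 × 4.40039 = 2.009.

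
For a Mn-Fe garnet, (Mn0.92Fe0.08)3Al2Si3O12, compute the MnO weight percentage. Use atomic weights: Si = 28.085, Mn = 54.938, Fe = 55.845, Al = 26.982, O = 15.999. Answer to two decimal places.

39.53 wt%

Molar mass of (Mn0.92Fe0.08)3Al2Si3O12 = 2.76×54.938 + 0.24×55.845 + 2×26.982 + 3×28.085 + 12×15.999 = 495.239 g/mol.
Each formula unit contains 2.76 Mn, equivalent to 2.76/1 = 2.7600 mol MnO.
M(MnO) = 1×54.938 + 1×15.999 = 70.937 g/mol.
Mass of MnO per formula unit = 2.7600 × 70.937 = 195.786 g.
MnO wt% = 195.786 / 495.239 × 100 = 39.53%.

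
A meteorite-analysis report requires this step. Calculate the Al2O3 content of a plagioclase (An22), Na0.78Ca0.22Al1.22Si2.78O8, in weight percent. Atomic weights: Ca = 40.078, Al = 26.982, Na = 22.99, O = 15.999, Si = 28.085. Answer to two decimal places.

23.41 wt%

Molar mass of Na0.78Ca0.22Al1.22Si2.78O8 = 0.78*22.99 + 0.22*40.078 + 1.22*26.982 + 2.78*28.085 + 8*15.999 = 265.736 g/mol.
Each formula unit contains 1.22 Al, equivalent to 1.22/2 = 0.6100 mol Al2O3.
M(Al2O3) = 2×26.982 + 3×15.999 = 101.961 g/mol.
Mass of Al2O3 per formula unit = 0.6100 × 101.961 = 62.196 g.
Al2O3 wt% = 62.196 / 265.736 × 100 = 23.41%.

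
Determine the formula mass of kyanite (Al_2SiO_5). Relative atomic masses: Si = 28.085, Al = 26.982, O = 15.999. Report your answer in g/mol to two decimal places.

162.04 g/mol

Al: 2 × 26.982 = 53.9640
Si: 1 × 28.085 = 28.0850
O: 5 × 15.999 = 79.9950
Summing the contributions gives the formula mass.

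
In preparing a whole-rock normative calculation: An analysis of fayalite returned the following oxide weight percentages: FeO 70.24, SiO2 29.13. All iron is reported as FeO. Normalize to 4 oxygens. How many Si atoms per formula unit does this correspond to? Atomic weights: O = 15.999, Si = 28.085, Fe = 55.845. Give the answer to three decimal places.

70.24 wt% FeO ÷ 71.844 g/mol = 0.97767 mol, giving 0.97767 Fe and 0.97767 O.
29.13 wt% SiO2 ÷ 60.083 g/mol = 0.48483 mol, giving 0.48483 Si and 0.96966 O.
Oxygen sums to 1.94733; scaling by 4/1.94733 = 2.05409 puts the formula on 4 O.
Si: 0.48483 × 2.05409 = 0.996 atoms per formula unit.

0.996 Si apfu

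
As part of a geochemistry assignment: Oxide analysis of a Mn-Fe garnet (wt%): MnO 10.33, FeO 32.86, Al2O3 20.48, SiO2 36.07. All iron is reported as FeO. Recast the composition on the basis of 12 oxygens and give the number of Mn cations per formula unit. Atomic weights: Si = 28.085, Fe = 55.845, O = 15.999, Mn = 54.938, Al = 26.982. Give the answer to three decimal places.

10.33 wt% MnO ÷ 70.937 g/mol = 0.14562 mol, giving 0.14562 Mn and 0.14562 O.
32.86 wt% FeO ÷ 71.844 g/mol = 0.45738 mol, giving 0.45738 Fe and 0.45738 O.
20.48 wt% Al2O3 ÷ 101.961 g/mol = 0.20086 mol, giving 0.40172 Al and 0.60258 O.
36.07 wt% SiO2 ÷ 60.083 g/mol = 0.60034 mol, giving 0.60034 Si and 1.20068 O.
Oxygen sums to 2.40626; scaling by 12/2.40626 = 4.98699 puts the formula on 12 O.
Mn: 0.14562 × 4.98699 = 0.726 atoms per formula unit.

0.726 Mn apfu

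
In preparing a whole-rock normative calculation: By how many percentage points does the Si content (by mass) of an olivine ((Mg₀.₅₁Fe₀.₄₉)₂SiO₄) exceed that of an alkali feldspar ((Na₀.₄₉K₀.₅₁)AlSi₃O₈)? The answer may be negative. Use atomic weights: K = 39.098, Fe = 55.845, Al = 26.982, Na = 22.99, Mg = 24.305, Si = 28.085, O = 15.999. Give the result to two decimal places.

-14.79 percentage points

First mineral: 28.085 g Si in 171.600 g formula = 16.37 wt% Si.
Second mineral: 84.255 g Si in 270.434 g formula = 31.16 wt% Si.
16.37% − 31.16% gives a difference of -14.79 percentage points.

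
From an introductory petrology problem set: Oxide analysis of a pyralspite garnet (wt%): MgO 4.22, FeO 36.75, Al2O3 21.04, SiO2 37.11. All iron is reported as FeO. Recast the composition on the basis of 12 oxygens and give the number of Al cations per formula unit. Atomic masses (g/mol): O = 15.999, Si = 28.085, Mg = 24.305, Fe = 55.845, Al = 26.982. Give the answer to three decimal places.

2.005 Al apfu

4.22 wt% MgO ÷ 40.304 g/mol = 0.10470 mol, giving 0.10470 Mg and 0.10470 O.
36.75 wt% FeO ÷ 71.844 g/mol = 0.51152 mol, giving 0.51152 Fe and 0.51152 O.
21.04 wt% Al2O3 ÷ 101.961 g/mol = 0.20635 mol, giving 0.41270 Al and 0.61905 O.
37.11 wt% SiO2 ÷ 60.083 g/mol = 0.61765 mol, giving 0.61765 Si and 1.23530 O.
Oxygen sums to 2.47057; scaling by 12/2.47057 = 4.85718 puts the formula on 12 O.
Al: 0.41270 × 4.85718 = 2.005 atoms per formula unit.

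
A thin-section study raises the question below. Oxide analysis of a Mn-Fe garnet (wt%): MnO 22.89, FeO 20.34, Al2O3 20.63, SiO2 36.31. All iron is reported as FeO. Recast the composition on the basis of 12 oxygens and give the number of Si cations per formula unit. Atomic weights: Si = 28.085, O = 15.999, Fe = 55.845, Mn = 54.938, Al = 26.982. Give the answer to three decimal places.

2.995 Si apfu

22.89 wt% MnO ÷ 70.937 g/mol = 0.32268 mol, giving 0.32268 Mn and 0.32268 O.
20.34 wt% FeO ÷ 71.844 g/mol = 0.28311 mol, giving 0.28311 Fe and 0.28311 O.
20.63 wt% Al2O3 ÷ 101.961 g/mol = 0.20233 mol, giving 0.40466 Al and 0.60699 O.
36.31 wt% SiO2 ÷ 60.083 g/mol = 0.60433 mol, giving 0.60433 Si and 1.20866 O.
Oxygen sums to 2.42144; scaling by 12/2.42144 = 4.95573 puts the formula on 12 O.
Si: 0.60433 × 4.95573 = 2.995 atoms per formula unit.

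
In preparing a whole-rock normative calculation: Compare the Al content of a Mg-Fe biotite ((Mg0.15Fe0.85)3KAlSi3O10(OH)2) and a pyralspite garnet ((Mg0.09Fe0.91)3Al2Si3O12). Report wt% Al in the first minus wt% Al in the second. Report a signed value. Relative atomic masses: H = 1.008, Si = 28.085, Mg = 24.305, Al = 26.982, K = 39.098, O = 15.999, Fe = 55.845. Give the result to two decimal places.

First mineral: 26.982 g Al in 497.681 g formula = 5.42 wt% Al.
Second mineral: 53.964 g Al in 489.226 g formula = 11.03 wt% Al.
5.42% − 11.03% gives a difference of -5.61 percentage points.

-5.61 percentage points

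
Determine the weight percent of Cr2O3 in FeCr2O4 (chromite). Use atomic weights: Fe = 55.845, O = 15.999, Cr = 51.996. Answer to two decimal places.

67.90 wt%

Molar mass of FeCr2O4 = 1·55.845 + 2·51.996 + 4·15.999 = 223.833 g/mol.
Each formula unit contains 2 Cr, equivalent to 2/2 = 1.0000 mol Cr2O3.
M(Cr2O3) = 2×51.996 + 3×15.999 = 151.989 g/mol.
Mass of Cr2O3 per formula unit = 1.0000 × 151.989 = 151.989 g.
Cr2O3 wt% = 151.989 / 223.833 × 100 = 67.90%.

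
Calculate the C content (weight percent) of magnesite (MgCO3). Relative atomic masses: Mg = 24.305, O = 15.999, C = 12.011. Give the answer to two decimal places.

Formula mass = 1×24.305 + 1×12.011 + 3×15.999 = 84.313 g/mol, of which 12.011 g is C.
So C makes up 12.011/84.313 = 0.1425 of the mass, i.e. 14.25%.

14.25 weight percent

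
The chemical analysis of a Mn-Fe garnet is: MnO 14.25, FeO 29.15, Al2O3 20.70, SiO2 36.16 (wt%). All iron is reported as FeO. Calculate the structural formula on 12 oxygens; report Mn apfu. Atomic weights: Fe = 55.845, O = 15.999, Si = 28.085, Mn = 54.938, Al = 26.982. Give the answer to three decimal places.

0.996 Mn apfu

14.25 wt% MnO ÷ 70.937 g/mol = 0.20088 mol, giving 0.20088 Mn and 0.20088 O.
29.15 wt% FeO ÷ 71.844 g/mol = 0.40574 mol, giving 0.40574 Fe and 0.40574 O.
20.70 wt% Al2O3 ÷ 101.961 g/mol = 0.20302 mol, giving 0.40604 Al and 0.60906 O.
36.16 wt% SiO2 ÷ 60.083 g/mol = 0.60183 mol, giving 0.60183 Si and 1.20366 O.
Oxygen sums to 2.41934; scaling by 12/2.41934 = 4.96003 puts the formula on 12 O.
Mn: 0.20088 × 4.96003 = 0.996 atoms per formula unit.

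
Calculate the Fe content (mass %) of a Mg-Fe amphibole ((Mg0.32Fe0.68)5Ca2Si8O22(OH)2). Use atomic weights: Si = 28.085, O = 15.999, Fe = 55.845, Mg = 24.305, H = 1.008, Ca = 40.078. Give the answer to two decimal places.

20.65 mass %

M((Mg0.32Fe0.68)5Ca2Si8O22(OH)2) = 919.589 g/mol.
Fe contributes 3.40 × 55.845 = 189.873 g per mole.
189.873/919.589 = 0.2065 → 20.65%.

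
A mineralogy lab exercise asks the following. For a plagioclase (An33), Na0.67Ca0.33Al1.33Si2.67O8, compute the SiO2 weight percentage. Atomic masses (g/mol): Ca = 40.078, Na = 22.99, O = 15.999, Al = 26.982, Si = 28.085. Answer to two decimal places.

M(Na0.67Ca0.33Al1.33Si2.67O8) = 267.494 g/mol; M(SiO2) = 60.083 g/mol.
Moles SiO2 per formula unit = 2.67 Si ÷ 1 = 2.6700.
SiO2 fraction = (2.6700 × 60.083) / 267.494 = 160.422/267.494 = 0.5997.

59.97 wt%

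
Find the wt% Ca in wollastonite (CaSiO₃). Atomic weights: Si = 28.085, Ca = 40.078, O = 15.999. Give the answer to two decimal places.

Formula mass = 1×40.078 + 1×28.085 + 3×15.999 = 116.160 g/mol, of which 40.078 g is Ca.
So Ca makes up 40.078/116.160 = 0.3450 of the mass, i.e. 34.50%.

34.50 wt%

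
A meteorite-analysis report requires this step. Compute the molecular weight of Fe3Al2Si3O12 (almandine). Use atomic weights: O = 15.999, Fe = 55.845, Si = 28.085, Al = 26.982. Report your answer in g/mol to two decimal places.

The formula mass is the sum 3*55.845 + 2*26.982 + 3*28.085 + 12*15.999.

497.74 g/mol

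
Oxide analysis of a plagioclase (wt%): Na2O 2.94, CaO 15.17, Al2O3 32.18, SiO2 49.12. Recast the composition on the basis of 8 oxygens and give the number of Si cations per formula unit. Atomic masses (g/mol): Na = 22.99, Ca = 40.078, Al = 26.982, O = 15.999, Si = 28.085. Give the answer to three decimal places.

Na2O (M=61.979): mol = 0.04744; Na = 0.09488, O = 0.04744.
CaO (M=56.077): mol = 0.27052; Ca = 0.27052, O = 0.27052.
Al2O3 (M=101.961): mol = 0.31561; Al = 0.63122, O = 0.94683.
SiO2 (M=60.083): mol = 0.81754; Si = 0.81754, O = 1.63508.
ΣO = 2.89987; factor = 8/ΣO = 2.75874.
Si apfu = 0.81754 × 2.75874 = 2.255.

2.255 Si apfu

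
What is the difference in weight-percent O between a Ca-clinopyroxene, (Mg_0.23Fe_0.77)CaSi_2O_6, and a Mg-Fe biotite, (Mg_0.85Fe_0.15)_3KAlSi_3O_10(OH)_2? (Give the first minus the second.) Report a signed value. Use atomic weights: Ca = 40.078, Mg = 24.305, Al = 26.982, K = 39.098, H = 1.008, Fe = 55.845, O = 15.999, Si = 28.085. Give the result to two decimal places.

-4.64 percentage points

O in (Mg_0.23Fe_0.77)CaSi_2O_6: molar mass 240.833 g/mol; 6×15.999 = 95.994 g → 39.86 wt%.
O in (Mg_0.85Fe_0.15)_3KAlSi_3O_10(OH)_2: molar mass 431.447 g/mol; 12×15.999 = 191.988 g → 44.50 wt%.
Difference = 39.86 − 44.50 = -4.64 percentage points.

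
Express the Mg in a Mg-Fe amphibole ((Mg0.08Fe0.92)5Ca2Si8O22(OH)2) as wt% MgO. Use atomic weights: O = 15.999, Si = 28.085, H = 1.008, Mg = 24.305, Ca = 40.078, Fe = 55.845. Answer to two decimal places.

Formula mass = 957.437 g/mol.
0.40 Mg → 0.4000 mol MgO per formula unit; M(MgO) = 40.304, so MgO mass = 16.122 g.
16.122/957.437 × 100 = 1.68 wt%.

1.68 wt%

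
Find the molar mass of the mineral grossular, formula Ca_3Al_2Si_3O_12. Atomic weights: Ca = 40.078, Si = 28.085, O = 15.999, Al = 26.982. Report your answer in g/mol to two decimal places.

450.44 g/mol

The formula mass is the sum 3(40.078) + 2(26.982) + 3(28.085) + 12(15.999).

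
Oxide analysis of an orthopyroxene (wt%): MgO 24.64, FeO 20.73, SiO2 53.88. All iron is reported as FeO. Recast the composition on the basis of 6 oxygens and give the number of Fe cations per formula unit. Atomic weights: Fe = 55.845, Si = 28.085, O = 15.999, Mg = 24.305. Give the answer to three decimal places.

0.643 Fe apfu

24.64 wt% MgO ÷ 40.304 g/mol = 0.61135 mol, giving 0.61135 Mg and 0.61135 O.
20.73 wt% FeO ÷ 71.844 g/mol = 0.28854 mol, giving 0.28854 Fe and 0.28854 O.
53.88 wt% SiO2 ÷ 60.083 g/mol = 0.89676 mol, giving 0.89676 Si and 1.79352 O.
Oxygen sums to 2.69341; scaling by 6/2.69341 = 2.22766 puts the formula on 6 O.
Fe: 0.28854 × 2.22766 = 0.643 atoms per formula unit.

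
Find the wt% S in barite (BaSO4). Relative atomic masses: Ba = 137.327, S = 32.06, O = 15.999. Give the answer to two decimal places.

Formula mass = 1·137.327 + 1·32.06 + 4·15.999 = 233.383 g/mol, of which 32.060 g is S.
So S makes up 32.060/233.383 = 0.1374 of the mass, i.e. 13.74%.

13.74 mass %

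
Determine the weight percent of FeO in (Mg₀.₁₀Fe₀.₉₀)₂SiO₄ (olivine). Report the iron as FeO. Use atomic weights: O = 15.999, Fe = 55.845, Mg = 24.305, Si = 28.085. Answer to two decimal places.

65.49 wt%

Molar mass of (Mg₀.₁₀Fe₀.₉₀)₂SiO₄ = 0.20·24.305 + 1.80·55.845 + 1·28.085 + 4·15.999 = 197.463 g/mol.
Each formula unit contains 1.80 Fe, equivalent to 1.80/1 = 1.8000 mol FeO.
M(FeO) = 1×55.845 + 1×15.999 = 71.844 g/mol.
Mass of FeO per formula unit = 1.8000 × 71.844 = 129.319 g.
FeO wt% = 129.319 / 197.463 × 100 = 65.49%.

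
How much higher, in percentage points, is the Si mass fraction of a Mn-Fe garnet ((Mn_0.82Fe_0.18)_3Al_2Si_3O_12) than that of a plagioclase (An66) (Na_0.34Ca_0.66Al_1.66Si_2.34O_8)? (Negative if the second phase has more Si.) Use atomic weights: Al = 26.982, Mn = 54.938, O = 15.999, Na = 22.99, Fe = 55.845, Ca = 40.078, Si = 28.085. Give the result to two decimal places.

Si in (Mn_0.82Fe_0.18)_3Al_2Si_3O_12: molar mass 495.511 g/mol; 3×28.085 = 84.255 g → 17.00 wt%.
Si in Na_0.34Ca_0.66Al_1.66Si_2.34O_8: molar mass 272.769 g/mol; 2.34×28.085 = 65.719 g → 24.09 wt%.
Difference = 17.00 − 24.09 = -7.09 percentage points.

-7.09 percentage points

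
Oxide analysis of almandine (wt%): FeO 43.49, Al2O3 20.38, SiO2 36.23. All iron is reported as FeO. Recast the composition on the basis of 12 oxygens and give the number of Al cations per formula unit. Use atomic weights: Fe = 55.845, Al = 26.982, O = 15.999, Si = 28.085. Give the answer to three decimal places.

1.990 Al apfu

FeO: 43.49/71.844 = 0.60534 mol → 0.60534 mol Fe, 0.60534 mol O.
Al2O3: 20.38/101.961 = 0.19988 mol → 0.39976 mol Al, 0.59964 mol O.
SiO2: 36.23/60.083 = 0.60300 mol → 0.60300 mol Si, 1.20600 mol O.
Total oxygen = 2.41098 mol. Normalization factor = 12/2.41098 = 4.97723.
Al per 12 O = 0.39976 × 4.97723 = 1.990.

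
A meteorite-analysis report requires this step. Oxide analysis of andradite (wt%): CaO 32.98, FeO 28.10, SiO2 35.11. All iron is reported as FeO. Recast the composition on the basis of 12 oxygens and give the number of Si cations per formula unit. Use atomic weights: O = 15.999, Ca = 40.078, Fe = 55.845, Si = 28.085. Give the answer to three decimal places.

CaO (M=56.077): mol = 0.58812; Ca = 0.58812, O = 0.58812.
FeO (M=71.844): mol = 0.39113; Fe = 0.39113, O = 0.39113.
SiO2 (M=60.083): mol = 0.58436; Si = 0.58436, O = 1.16872.
ΣO = 2.14797; factor = 12/ΣO = 5.58667.
Si apfu = 0.58436 × 5.58667 = 3.265.

3.265 Si apfu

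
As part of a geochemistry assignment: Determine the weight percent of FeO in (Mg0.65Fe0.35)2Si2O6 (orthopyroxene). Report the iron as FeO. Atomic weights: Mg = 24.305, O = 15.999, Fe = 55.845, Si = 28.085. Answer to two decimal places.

M((Mg0.65Fe0.35)2Si2O6) = 222.852 g/mol; M(FeO) = 71.844 g/mol.
Moles FeO per formula unit = 0.70 Fe ÷ 1 = 0.7000.
FeO fraction = (0.7000 × 71.844) / 222.852 = 50.291/222.852 = 0.2257.

22.57 wt%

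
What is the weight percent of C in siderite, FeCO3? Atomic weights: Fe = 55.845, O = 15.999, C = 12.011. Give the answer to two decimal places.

10.37 weight percent

M(FeCO3) = 115.853 g/mol.
C contributes 1 × 12.011 = 12.011 g per mole.
12.011/115.853 = 0.1037 → 10.37%.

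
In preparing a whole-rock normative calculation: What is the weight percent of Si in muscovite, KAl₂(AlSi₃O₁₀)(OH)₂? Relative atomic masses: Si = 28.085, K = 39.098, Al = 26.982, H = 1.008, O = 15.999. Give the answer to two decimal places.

Formula mass = 1·39.098 + 3·26.982 + 3·28.085 + 12·15.999 + 2·1.008 = 398.303 g/mol, of which 84.255 g is Si.
So Si makes up 84.255/398.303 = 0.2115 of the mass, i.e. 21.15%.

21.15 mass %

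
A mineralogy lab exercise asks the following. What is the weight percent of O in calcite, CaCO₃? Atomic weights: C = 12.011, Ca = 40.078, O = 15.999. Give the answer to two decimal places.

47.96 weight percent

M(CaCO₃) = 100.086 g/mol.
O contributes 3 × 15.999 = 47.997 g per mole.
47.997/100.086 = 0.4796 → 47.96%.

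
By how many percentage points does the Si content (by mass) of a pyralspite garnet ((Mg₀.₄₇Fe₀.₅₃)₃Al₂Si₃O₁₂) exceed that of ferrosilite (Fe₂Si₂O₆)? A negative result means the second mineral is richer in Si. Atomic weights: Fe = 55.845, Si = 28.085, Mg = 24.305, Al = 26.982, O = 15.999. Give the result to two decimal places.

-2.70 percentage points

First mineral: 84.255 g Si in 453.271 g formula = 18.59 wt% Si.
Second mineral: 56.170 g Si in 263.854 g formula = 21.29 wt% Si.
18.59% − 21.29% gives a difference of -2.70 percentage points.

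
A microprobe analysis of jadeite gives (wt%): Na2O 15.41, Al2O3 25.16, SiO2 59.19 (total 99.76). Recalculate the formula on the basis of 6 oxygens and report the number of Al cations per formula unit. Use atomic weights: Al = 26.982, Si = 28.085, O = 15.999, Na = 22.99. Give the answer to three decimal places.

1.001 Al apfu

Na2O (M=61.979): mol = 0.24863; Na = 0.49726, O = 0.24863.
Al2O3 (M=101.961): mol = 0.24676; Al = 0.49352, O = 0.74028.
SiO2 (M=60.083): mol = 0.98514; Si = 0.98514, O = 1.97028.
ΣO = 2.95919; factor = 6/ΣO = 2.02758.
Al apfu = 0.49352 × 2.02758 = 1.001.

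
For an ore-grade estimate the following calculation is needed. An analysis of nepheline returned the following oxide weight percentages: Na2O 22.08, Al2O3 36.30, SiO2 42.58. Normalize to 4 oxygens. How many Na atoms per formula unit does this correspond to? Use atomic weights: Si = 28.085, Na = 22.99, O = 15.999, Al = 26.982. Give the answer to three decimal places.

Na2O: 22.08/61.979 = 0.35625 mol → 0.71250 mol Na, 0.35625 mol O.
Al2O3: 36.30/101.961 = 0.35602 mol → 0.71204 mol Al, 1.06806 mol O.
SiO2: 42.58/60.083 = 0.70869 mol → 0.70869 mol Si, 1.41738 mol O.
Total oxygen = 2.84169 mol. Normalization factor = 4/2.84169 = 1.40761.
Na per 4 O = 0.71250 × 1.40761 = 1.003.

1.003 Na apfu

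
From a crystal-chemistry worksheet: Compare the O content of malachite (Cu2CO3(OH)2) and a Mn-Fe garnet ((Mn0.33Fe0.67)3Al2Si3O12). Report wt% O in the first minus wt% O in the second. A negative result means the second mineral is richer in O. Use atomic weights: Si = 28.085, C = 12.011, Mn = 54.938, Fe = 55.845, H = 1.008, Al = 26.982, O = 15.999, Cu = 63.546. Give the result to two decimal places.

-2.46 percentage points

O in Cu2CO3(OH)2: molar mass 221.114 g/mol; 5×15.999 = 79.995 g → 36.18 wt%.
O in (Mn0.33Fe0.67)3Al2Si3O12: molar mass 496.844 g/mol; 12×15.999 = 191.988 g → 38.64 wt%.
Difference = 36.18 − 38.64 = -2.46 percentage points.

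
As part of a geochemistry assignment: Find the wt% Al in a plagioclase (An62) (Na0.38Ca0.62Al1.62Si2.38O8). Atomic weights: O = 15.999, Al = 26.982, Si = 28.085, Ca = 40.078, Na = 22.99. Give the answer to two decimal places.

Molar mass of Na0.38Ca0.62Al1.62Si2.38O8: 0.38×22.99 + 0.62×40.078 + 1.62×26.982 + 2.38×28.085 + 8×15.999 = 272.130 g/mol.
Mass of Al per formula unit: 1.62 × 26.982 = 43.711 g.
Weight fraction Al = 43.711 / 272.130 = 0.1606.

16.06 mass %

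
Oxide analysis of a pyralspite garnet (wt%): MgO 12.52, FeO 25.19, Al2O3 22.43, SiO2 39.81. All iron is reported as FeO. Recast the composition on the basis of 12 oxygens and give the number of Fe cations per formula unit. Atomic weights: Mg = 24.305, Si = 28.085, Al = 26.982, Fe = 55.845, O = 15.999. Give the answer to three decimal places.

1.590 Fe apfu

12.52 wt% MgO ÷ 40.304 g/mol = 0.31064 mol, giving 0.31064 Mg and 0.31064 O.
25.19 wt% FeO ÷ 71.844 g/mol = 0.35062 mol, giving 0.35062 Fe and 0.35062 O.
22.43 wt% Al2O3 ÷ 101.961 g/mol = 0.21999 mol, giving 0.43998 Al and 0.65997 O.
39.81 wt% SiO2 ÷ 60.083 g/mol = 0.66258 mol, giving 0.66258 Si and 1.32516 O.
Oxygen sums to 2.64639; scaling by 12/2.64639 = 4.53448 puts the formula on 12 O.
Fe: 0.35062 × 4.53448 = 1.590 atoms per formula unit.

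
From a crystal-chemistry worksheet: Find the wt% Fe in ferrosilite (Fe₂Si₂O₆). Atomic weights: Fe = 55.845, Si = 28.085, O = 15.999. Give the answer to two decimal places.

42.33 wt%

M(Fe₂Si₂O₆) = 263.854 g/mol.
Fe contributes 2 × 55.845 = 111.690 g per mole.
111.690/263.854 = 0.4233 → 42.33%.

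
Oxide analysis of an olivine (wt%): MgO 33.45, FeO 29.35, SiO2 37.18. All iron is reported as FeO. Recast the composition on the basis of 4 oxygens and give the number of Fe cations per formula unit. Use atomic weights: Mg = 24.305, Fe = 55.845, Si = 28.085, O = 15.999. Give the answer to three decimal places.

MgO: 33.45/40.304 = 0.82994 mol → 0.82994 mol Mg, 0.82994 mol O.
FeO: 29.35/71.844 = 0.40852 mol → 0.40852 mol Fe, 0.40852 mol O.
SiO2: 37.18/60.083 = 0.61881 mol → 0.61881 mol Si, 1.23762 mol O.
Total oxygen = 2.47608 mol. Normalization factor = 4/2.47608 = 1.61546.
Fe per 4 O = 0.40852 × 1.61546 = 0.660.

0.660 Fe apfu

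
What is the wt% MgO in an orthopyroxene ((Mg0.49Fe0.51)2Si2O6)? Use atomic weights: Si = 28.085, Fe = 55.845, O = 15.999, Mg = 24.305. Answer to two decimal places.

Molar mass of (Mg0.49Fe0.51)2Si2O6 = 0.98·24.305 + 1.02·55.845 + 2·28.085 + 6·15.999 = 232.945 g/mol.
Each formula unit contains 0.98 Mg, equivalent to 0.98/1 = 0.9800 mol MgO.
M(MgO) = 1×24.305 + 1×15.999 = 40.304 g/mol.
Mass of MgO per formula unit = 0.9800 × 40.304 = 39.498 g.
MgO wt% = 39.498 / 232.945 × 100 = 16.96%.

16.96 wt%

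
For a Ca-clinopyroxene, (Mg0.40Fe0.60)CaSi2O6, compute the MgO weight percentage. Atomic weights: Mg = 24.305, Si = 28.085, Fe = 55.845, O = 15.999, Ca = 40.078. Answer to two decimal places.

6.85 wt%

Molar mass of (Mg0.40Fe0.60)CaSi2O6 = 0.40·24.305 + 0.60·55.845 + 1·40.078 + 2·28.085 + 6·15.999 = 235.471 g/mol.
Each formula unit contains 0.40 Mg, equivalent to 0.40/1 = 0.4000 mol MgO.
M(MgO) = 1×24.305 + 1×15.999 = 40.304 g/mol.
Mass of MgO per formula unit = 0.4000 × 40.304 = 16.122 g.
MgO wt% = 16.122 / 235.471 × 100 = 6.85%.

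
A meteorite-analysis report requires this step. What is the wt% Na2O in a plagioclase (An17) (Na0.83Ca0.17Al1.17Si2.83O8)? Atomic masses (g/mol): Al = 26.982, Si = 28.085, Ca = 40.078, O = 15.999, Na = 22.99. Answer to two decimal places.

M(Na0.83Ca0.17Al1.17Si2.83O8) = 264.936 g/mol; M(Na2O) = 61.979 g/mol.
Moles Na2O per formula unit = 0.83 Na ÷ 2 = 0.4150.
Na2O fraction = (0.4150 × 61.979) / 264.936 = 25.721/264.936 = 0.0971.

9.71 wt%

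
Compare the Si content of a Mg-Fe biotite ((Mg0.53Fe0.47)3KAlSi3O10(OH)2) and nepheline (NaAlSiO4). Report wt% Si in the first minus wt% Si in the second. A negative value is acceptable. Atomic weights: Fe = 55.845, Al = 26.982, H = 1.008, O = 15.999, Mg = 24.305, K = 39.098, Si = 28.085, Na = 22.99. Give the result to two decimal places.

-1.52 percentage points

First mineral: 84.255 g Si in 461.725 g formula = 18.25 wt% Si.
Second mineral: 28.085 g Si in 142.053 g formula = 19.77 wt% Si.
18.25% − 19.77% gives a difference of -1.52 percentage points.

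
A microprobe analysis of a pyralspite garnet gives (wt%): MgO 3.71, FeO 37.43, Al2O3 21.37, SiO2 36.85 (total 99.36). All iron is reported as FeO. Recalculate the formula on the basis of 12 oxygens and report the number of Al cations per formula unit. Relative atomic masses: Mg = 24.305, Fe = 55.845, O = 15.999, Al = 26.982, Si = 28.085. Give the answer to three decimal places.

3.71 wt% MgO ÷ 40.304 g/mol = 0.09205 mol, giving 0.09205 Mg and 0.09205 O.
37.43 wt% FeO ÷ 71.844 g/mol = 0.52099 mol, giving 0.52099 Fe and 0.52099 O.
21.37 wt% Al2O3 ÷ 101.961 g/mol = 0.20959 mol, giving 0.41918 Al and 0.62877 O.
36.85 wt% SiO2 ÷ 60.083 g/mol = 0.61332 mol, giving 0.61332 Si and 1.22664 O.
Oxygen sums to 2.46845; scaling by 12/2.46845 = 4.86135 puts the formula on 12 O.
Al: 0.41918 × 4.86135 = 2.038 atoms per formula unit.

2.038 Al apfu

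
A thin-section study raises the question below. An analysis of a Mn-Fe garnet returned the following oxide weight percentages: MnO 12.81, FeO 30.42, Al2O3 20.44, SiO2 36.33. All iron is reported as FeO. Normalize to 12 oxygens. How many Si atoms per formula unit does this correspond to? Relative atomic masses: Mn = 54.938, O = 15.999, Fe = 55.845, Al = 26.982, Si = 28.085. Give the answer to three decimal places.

3.005 Si apfu

MnO: 12.81/70.937 = 0.18058 mol → 0.18058 mol Mn, 0.18058 mol O.
FeO: 30.42/71.844 = 0.42342 mol → 0.42342 mol Fe, 0.42342 mol O.
Al2O3: 20.44/101.961 = 0.20047 mol → 0.40094 mol Al, 0.60141 mol O.
SiO2: 36.33/60.083 = 0.60466 mol → 0.60466 mol Si, 1.20932 mol O.
Total oxygen = 2.41473 mol. Normalization factor = 12/2.41473 = 4.96950.
Si per 12 O = 0.60466 × 4.96950 = 3.005.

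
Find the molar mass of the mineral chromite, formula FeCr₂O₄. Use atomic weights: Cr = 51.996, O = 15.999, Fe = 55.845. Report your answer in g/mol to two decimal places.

Fe: 1 × 55.845 = 55.8450
Cr: 2 × 51.996 = 103.9920
O: 4 × 15.999 = 63.9960
Summing the contributions gives the formula mass.

223.83 g/mol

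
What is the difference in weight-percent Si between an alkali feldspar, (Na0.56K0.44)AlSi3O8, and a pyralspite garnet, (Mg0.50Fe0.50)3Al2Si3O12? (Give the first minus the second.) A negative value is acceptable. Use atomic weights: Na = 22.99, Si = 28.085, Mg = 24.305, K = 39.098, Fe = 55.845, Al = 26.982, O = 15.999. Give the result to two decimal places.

M((Na0.56K0.44)AlSi3O8) = 269.307 g/mol, so wt% Si = 84.255/269.307 × 100 = 31.29%.
M((Mg0.50Fe0.50)3Al2Si3O12) = 450.432 g/mol, so wt% Si = 84.255/450.432 × 100 = 18.71%.
31.29 − 18.71 = 12.58 pp.

12.58 percentage points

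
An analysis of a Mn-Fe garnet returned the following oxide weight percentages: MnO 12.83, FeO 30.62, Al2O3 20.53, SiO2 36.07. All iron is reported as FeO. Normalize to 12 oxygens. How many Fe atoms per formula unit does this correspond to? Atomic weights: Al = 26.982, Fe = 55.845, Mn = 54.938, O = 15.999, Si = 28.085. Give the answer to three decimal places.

12.83 wt% MnO ÷ 70.937 g/mol = 0.18086 mol, giving 0.18086 Mn and 0.18086 O.
30.62 wt% FeO ÷ 71.844 g/mol = 0.42620 mol, giving 0.42620 Fe and 0.42620 O.
20.53 wt% Al2O3 ÷ 101.961 g/mol = 0.20135 mol, giving 0.40270 Al and 0.60405 O.
36.07 wt% SiO2 ÷ 60.083 g/mol = 0.60034 mol, giving 0.60034 Si and 1.20068 O.
Oxygen sums to 2.41179; scaling by 12/2.41179 = 4.97556 puts the formula on 12 O.
Fe: 0.42620 × 4.97556 = 2.121 atoms per formula unit.

2.121 Fe apfu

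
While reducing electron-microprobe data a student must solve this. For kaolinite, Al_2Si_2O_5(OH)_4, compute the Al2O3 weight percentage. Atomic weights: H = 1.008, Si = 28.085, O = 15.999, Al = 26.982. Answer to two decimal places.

M(Al_2Si_2O_5(OH)_4) = 258.157 g/mol; M(Al2O3) = 101.961 g/mol.
Moles Al2O3 per formula unit = 2 Al ÷ 2 = 1.0000.
Al2O3 fraction = (1.0000 × 101.961) / 258.157 = 101.961/258.157 = 0.3950.

39.50 wt%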